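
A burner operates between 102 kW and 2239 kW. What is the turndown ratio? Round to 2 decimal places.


TDR = Q_max / Q_min
TDR = 2239 / 102 = 21.95


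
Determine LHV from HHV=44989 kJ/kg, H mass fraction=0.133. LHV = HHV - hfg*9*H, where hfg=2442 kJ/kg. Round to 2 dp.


LHV = HHV - hfg * 9 * H
Water correction = 2442 * 9 * 0.133 = 2923.074 kJ/kg
LHV = 44989 - 2923.074 = 42065.93 kJ/kg


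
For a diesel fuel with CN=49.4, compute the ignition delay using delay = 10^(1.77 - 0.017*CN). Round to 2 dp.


delay = 10^(1.77 - 0.017*CN)
Exponent = 1.77 - 0.017*49.4 = 0.9302
delay = 10^0.9302 = 8.52 ms


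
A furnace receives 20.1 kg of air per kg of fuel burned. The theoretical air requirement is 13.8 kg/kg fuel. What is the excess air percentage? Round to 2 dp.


Excess air = actual - stoichiometric = 20.1 - 13.8 = 6.30 kg/kg fuel
Excess air % = (excess / stoich) * 100 = (6.30 / 13.8) * 100 = 45.65%


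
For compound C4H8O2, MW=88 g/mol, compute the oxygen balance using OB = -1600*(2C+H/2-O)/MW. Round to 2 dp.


OB = -1600 * (2C + H/2 - O) / MW
Inner = 2*4 + 8/2 - 2 = 10.00
OB = -1600 * 10.00 / 88 = -181.82%


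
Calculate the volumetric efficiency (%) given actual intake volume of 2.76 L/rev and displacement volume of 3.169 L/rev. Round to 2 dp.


eta_v = (V_actual / V_disp) * 100
Ratio = 2.76 / 3.169 = 0.8709
eta_v = 0.8709 * 100 = 87.09%


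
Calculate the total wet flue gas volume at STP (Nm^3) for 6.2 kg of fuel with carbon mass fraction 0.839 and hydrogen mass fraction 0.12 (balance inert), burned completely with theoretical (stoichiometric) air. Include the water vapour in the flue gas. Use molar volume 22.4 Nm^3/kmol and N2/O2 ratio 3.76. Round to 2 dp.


Per kg fuel: CO2 = (C/12 kmol)*22.4 = (0.839/12)*22.4 = 1.56613 Nm^3
Per kg fuel: H2O = (H/2 kmol)*22.4 = (0.12/2)*22.4 = 1.34400 Nm^3
O2 needed per kg fuel = C/12 + H/4 = 0.839/12 + 0.12/4 = 0.09991667 kmol
Per kg fuel: N2 = O2*3.76*22.4 = 0.09991667*3.76*22.4 = 8.41538 Nm^3
Total per kg = 1.56613 + 1.34400 + 8.41538 = 11.32551 Nm^3
Total = 11.32551 * 6.2 = 70.22 Nm^3


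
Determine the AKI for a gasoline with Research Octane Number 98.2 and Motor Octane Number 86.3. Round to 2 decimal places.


AKI = (RON + MON) / 2
AKI = (98.2 + 86.3) / 2
AKI = 184.5 / 2 = 92.25


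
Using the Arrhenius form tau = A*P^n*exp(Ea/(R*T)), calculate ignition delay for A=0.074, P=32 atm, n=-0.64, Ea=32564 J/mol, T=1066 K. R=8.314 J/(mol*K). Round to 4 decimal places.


tau = A * P^n * exp(Ea/(R*T))
P^n = 32^(-0.64) = 0.10881882
Ea/(R*T) = 32564/(8.314*1066) = 3.674265
exp(Ea/(R*T)) = 39.419688
tau = 0.074 * 0.10881882 * 39.419688 = 0.3174 ms


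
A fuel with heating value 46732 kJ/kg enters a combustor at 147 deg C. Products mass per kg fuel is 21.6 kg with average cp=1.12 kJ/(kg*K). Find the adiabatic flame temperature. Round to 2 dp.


T_ad = T_in + Hc / (m_p * cp)
Denominator = 21.6 * 1.12 = 24.1920
Temperature rise = 46732 / 24.1920 = 1931.71 K
T_ad = 147 + 1931.71 = 2078.71 deg C


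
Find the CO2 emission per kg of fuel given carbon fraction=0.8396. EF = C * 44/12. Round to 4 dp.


EF = C_frac * (M_CO2 / M_C)
EF = 0.8396 * (44/12)
EF = 0.8396 * 3.666667 = 3.0785 kg_CO2/kg_fuel


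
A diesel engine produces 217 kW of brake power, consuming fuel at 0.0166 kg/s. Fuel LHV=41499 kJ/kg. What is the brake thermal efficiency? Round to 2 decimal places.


eta_BTE = (BP / (mf * LHV)) * 100
Denominator = 0.0166 * 41499 = 688.8834 kW
eta_BTE = (217 / 688.8834) * 100 = 31.50%


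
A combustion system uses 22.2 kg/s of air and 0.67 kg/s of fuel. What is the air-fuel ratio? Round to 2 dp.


AFR = m_air / m_fuel
AFR = 22.2 / 0.67 = 33.13


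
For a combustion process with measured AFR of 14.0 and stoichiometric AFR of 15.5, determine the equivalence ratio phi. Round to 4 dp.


phi = AFR_stoich / AFR_actual
phi = 15.5 / 14.0 = 1.1071


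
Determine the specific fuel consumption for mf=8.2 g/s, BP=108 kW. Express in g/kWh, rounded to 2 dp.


SFC = (mf / BP) * 3600
Rate = 8.2 / 108 = 0.075926 g/(s*kW)
SFC = 0.075926 * 3600 = 273.33 g/kWh


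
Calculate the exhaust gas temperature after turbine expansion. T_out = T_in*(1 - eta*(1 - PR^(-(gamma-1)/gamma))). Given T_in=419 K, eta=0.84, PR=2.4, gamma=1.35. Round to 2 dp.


T_out = T_in * (1 - eta * (1 - PR^(-(gamma-1)/gamma)))
Exponent = -(1.35-1)/1.35 = -0.25925926
PR^exp = 2.4^(-0.25925926) = 0.79694200
Factor = 1 - 0.84*(1 - 0.79694200) = 0.82943128
T_out = 419 * 0.82943128 = 347.53 K


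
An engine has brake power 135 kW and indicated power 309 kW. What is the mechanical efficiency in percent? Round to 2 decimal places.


eta_mech = (BP / IP) * 100
Ratio = 135 / 309 = 0.4369
eta_mech = 0.4369 * 100 = 43.69%


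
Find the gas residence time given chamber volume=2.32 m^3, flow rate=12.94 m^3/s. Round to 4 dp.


tau = V / Q_flow
tau = 2.32 / 12.94 = 0.1793 s


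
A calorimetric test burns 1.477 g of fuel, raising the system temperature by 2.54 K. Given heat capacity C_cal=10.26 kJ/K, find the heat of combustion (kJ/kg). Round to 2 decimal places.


Hc = C_cal * delta_T / m_fuel
Q_released = 10.26 * 2.54 = 26.0604 kJ
m_fuel = 1.477 g = 1.477/1000 kg = 0.001477 kg
Hc = 26.0604 / 0.001477 = 17644.14 kJ/kg


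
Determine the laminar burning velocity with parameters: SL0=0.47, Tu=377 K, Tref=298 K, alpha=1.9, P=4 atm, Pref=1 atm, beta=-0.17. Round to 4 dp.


SL = SL0 * (Tu/Tref)^alpha * (P/Pref)^beta
T ratio = 377/298 = 1.26510067
(T ratio)^alpha = 1.26510067^1.9 = 1.563283
(P/Pref)^beta = 4^(-0.17) = 0.790041
SL = 0.47 * 1.563283 * 0.790041 = 0.5805 m/s


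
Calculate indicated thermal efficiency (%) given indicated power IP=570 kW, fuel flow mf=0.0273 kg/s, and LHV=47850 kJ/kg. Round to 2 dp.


eta_ith = (IP / (mf * LHV)) * 100
Denominator = 0.0273 * 47850 = 1306.3050 kW
eta_ith = (570 / 1306.3050) * 100 = 43.63%


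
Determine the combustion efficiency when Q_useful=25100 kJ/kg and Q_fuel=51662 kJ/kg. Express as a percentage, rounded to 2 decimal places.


Efficiency = (Q_useful / Q_fuel) * 100
Efficiency = (25100 / 51662) * 100
Efficiency = 0.4859 * 100 = 48.59%


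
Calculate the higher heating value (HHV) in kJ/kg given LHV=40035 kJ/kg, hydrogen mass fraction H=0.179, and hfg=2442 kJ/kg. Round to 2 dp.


HHV = LHV + hfg * 9 * H
Water addition = 2442 * 9 * 0.179 = 3934.062 kJ/kg
HHV = 40035 + 3934.062 = 43969.06 kJ/kg


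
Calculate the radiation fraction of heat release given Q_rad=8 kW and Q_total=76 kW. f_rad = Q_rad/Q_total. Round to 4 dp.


f_rad = Q_rad / Q_total
f_rad = 8 / 76 = 0.1053


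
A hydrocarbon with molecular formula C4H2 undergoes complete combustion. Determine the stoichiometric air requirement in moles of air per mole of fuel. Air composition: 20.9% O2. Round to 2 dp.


Balanced combustion: C4H2 + 4.5 O2 -> 4 CO2 + 1 H2O
O2 needed = C + H/4 = 4 + 2/4 = 4.50 moles
Air moles = O2 / 0.209 = 4.50 / 0.209 = 21.53 moles air


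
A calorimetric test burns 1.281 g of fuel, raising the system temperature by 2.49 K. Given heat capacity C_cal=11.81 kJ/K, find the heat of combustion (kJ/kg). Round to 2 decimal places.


Hc = C_cal * delta_T / m_fuel
Q_released = 11.81 * 2.49 = 29.4069 kJ
m_fuel = 1.281 g = 1.281/1000 kg = 0.001281 kg
Hc = 29.4069 / 0.001281 = 22956.21 kJ/kg


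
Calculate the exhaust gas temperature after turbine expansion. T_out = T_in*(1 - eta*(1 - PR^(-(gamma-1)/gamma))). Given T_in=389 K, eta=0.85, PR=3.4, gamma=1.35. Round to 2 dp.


T_out = T_in * (1 - eta * (1 - PR^(-(gamma-1)/gamma)))
Exponent = -(1.35-1)/1.35 = -0.25925926
PR^exp = 3.4^(-0.25925926) = 0.72813041
Factor = 1 - 0.85*(1 - 0.72813041) = 0.76891085
T_out = 389 * 0.76891085 = 299.11 K


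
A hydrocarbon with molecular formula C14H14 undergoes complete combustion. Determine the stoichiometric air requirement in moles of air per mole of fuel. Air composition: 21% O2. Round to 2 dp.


Balanced combustion: C14H14 + 17.5 O2 -> 14 CO2 + 7 H2O
O2 needed = C + H/4 = 14 + 14/4 = 17.50 moles
Air moles = O2 / 0.21 = 17.50 / 0.21 = 83.33 moles air


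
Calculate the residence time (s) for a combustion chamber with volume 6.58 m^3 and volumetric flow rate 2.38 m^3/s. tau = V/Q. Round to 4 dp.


tau = V / Q_flow
tau = 6.58 / 2.38 = 2.7647 s


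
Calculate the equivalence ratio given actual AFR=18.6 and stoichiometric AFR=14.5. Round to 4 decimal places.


phi = AFR_stoich / AFR_actual
phi = 14.5 / 18.6 = 0.7796


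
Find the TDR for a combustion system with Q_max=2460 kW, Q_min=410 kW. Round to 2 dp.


TDR = Q_max / Q_min
TDR = 2460 / 410 = 6.00


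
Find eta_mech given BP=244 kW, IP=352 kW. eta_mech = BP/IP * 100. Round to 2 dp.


eta_mech = (BP / IP) * 100
Ratio = 244 / 352 = 0.6932
eta_mech = 0.6932 * 100 = 69.32%


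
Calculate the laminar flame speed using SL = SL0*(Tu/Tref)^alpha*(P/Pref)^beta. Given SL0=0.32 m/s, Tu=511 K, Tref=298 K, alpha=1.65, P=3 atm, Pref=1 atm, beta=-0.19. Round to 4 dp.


SL = SL0 * (Tu/Tref)^alpha * (P/Pref)^beta
T ratio = 511/298 = 1.71476510
(T ratio)^alpha = 1.71476510^1.65 = 2.434656
(P/Pref)^beta = 3^(-0.19) = 0.811609
SL = 0.32 * 2.434656 * 0.811609 = 0.6323 m/s


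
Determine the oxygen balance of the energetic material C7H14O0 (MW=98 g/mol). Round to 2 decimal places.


OB = -1600 * (2C + H/2 - O) / MW
Inner = 2*7 + 14/2 - 0 = 21.00
OB = -1600 * 21.00 / 98 = -342.86%


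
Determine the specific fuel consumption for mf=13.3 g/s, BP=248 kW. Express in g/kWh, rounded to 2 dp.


SFC = (mf / BP) * 3600
Rate = 13.3 / 248 = 0.053629 g/(s*kW)
SFC = 0.053629 * 3600 = 193.06 g/kWh


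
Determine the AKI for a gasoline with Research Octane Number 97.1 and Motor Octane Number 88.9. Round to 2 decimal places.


AKI = (RON + MON) / 2
AKI = (97.1 + 88.9) / 2
AKI = 186.0 / 2 = 93.00


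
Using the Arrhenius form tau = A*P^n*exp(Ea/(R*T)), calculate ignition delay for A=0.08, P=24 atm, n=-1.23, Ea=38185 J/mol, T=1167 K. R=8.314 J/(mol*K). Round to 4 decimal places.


tau = A * P^n * exp(Ea/(R*T))
P^n = 24^(-1.23) = 0.02006043
Ea/(R*T) = 38185/(8.314*1167) = 3.935609
exp(Ea/(R*T)) = 51.193305
tau = 0.08 * 0.02006043 * 51.193305 = 0.0822 ms


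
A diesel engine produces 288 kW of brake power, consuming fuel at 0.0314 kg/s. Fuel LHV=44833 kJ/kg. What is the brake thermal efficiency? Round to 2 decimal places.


eta_BTE = (BP / (mf * LHV)) * 100
Denominator = 0.0314 * 44833 = 1407.7562 kW
eta_BTE = (288 / 1407.7562) * 100 = 20.46%


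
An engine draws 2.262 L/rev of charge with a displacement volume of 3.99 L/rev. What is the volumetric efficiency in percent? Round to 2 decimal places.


eta_v = (V_actual / V_disp) * 100
Ratio = 2.262 / 3.99 = 0.5669
eta_v = 0.5669 * 100 = 56.69%


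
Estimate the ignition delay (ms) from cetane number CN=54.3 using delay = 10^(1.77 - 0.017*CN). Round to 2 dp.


delay = 10^(1.77 - 0.017*CN)
Exponent = 1.77 - 0.017*54.3 = 0.8469
delay = 10^0.8469 = 7.03 ms


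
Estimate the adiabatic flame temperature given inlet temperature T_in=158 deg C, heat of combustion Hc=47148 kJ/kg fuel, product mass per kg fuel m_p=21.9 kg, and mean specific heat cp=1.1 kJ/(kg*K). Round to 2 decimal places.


T_ad = T_in + Hc / (m_p * cp)
Denominator = 21.9 * 1.1 = 24.0900
Temperature rise = 47148 / 24.0900 = 1957.16 K
T_ad = 158 + 1957.16 = 2115.16 deg C


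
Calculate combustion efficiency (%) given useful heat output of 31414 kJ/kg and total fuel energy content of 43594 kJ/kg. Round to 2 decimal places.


Efficiency = (Q_useful / Q_fuel) * 100
Efficiency = (31414 / 43594) * 100
Efficiency = 0.7206 * 100 = 72.06%


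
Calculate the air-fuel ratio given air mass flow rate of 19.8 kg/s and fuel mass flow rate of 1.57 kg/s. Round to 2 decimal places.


AFR = m_air / m_fuel
AFR = 19.8 / 1.57 = 12.61


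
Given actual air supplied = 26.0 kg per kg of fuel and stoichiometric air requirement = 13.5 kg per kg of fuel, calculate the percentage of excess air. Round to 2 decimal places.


Excess air = actual - stoichiometric = 26.0 - 13.5 = 12.50 kg/kg fuel
Excess air % = (excess / stoich) * 100 = (12.50 / 13.5) * 100 = 92.59%


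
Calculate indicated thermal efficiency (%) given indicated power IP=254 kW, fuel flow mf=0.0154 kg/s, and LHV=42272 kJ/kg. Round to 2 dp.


eta_ith = (IP / (mf * LHV)) * 100
Denominator = 0.0154 * 42272 = 650.9888 kW
eta_ith = (254 / 650.9888) * 100 = 39.02%


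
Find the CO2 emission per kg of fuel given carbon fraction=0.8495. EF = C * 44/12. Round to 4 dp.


EF = C_frac * (M_CO2 / M_C)
EF = 0.8495 * (44/12)
EF = 0.8495 * 3.666667 = 3.1148 kg_CO2/kg_fuel


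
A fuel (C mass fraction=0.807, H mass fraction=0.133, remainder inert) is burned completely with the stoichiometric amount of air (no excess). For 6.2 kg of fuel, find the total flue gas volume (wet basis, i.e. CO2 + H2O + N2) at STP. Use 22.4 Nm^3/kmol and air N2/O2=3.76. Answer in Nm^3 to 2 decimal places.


Per kg fuel: CO2 = (C/12 kmol)*22.4 = (0.807/12)*22.4 = 1.50640 Nm^3
Per kg fuel: H2O = (H/2 kmol)*22.4 = (0.133/2)*22.4 = 1.48960 Nm^3
O2 needed per kg fuel = C/12 + H/4 = 0.807/12 + 0.133/4 = 0.10050000 kmol
Per kg fuel: N2 = O2*3.76*22.4 = 0.10050000*3.76*22.4 = 8.46451 Nm^3
Total per kg = 1.50640 + 1.48960 + 8.46451 = 11.46051 Nm^3
Total = 11.46051 * 6.2 = 71.06 Nm^3


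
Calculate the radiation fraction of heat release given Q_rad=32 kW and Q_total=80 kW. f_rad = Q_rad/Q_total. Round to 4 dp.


f_rad = Q_rad / Q_total
f_rad = 32 / 80 = 0.4000


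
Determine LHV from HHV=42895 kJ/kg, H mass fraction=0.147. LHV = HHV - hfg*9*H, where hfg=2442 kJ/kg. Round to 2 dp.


LHV = HHV - hfg * 9 * H
Water correction = 2442 * 9 * 0.147 = 3230.766 kJ/kg
LHV = 42895 - 3230.766 = 39664.23 kJ/kg


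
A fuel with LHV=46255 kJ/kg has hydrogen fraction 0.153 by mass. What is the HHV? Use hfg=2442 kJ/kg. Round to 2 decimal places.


HHV = LHV + hfg * 9 * H
Water addition = 2442 * 9 * 0.153 = 3362.634 kJ/kg
HHV = 46255 + 3362.634 = 49617.63 kJ/kg


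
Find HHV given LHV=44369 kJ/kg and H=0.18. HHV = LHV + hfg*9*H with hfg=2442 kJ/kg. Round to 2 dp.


HHV = LHV + hfg * 9 * H
Water addition = 2442 * 9 * 0.18 = 3956.040 kJ/kg
HHV = 44369 + 3956.040 = 48325.04 kJ/kg


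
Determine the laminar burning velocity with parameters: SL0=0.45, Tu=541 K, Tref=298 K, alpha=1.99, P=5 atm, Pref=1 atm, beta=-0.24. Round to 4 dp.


SL = SL0 * (Tu/Tref)^alpha * (P/Pref)^beta
T ratio = 541/298 = 1.81543624
(T ratio)^alpha = 1.81543624^1.99 = 3.276213
(P/Pref)^beta = 5^(-0.24) = 0.679590
SL = 0.45 * 3.276213 * 0.679590 = 1.0019 m/s


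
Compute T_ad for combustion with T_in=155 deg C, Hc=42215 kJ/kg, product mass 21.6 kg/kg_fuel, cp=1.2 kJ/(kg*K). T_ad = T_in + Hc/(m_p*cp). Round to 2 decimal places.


T_ad = T_in + Hc / (m_p * cp)
Denominator = 21.6 * 1.2 = 25.9200
Temperature rise = 42215 / 25.9200 = 1628.67 K
T_ad = 155 + 1628.67 = 1783.67 deg C


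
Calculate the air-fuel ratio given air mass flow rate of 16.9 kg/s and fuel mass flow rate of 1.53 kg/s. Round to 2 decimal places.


AFR = m_air / m_fuel
AFR = 16.9 / 1.53 = 11.05


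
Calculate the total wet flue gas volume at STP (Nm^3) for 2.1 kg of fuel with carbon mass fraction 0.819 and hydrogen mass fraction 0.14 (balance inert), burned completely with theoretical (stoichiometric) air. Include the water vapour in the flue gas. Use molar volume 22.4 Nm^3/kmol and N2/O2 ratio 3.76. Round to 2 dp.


Per kg fuel: CO2 = (C/12 kmol)*22.4 = (0.819/12)*22.4 = 1.52880 Nm^3
Per kg fuel: H2O = (H/2 kmol)*22.4 = (0.14/2)*22.4 = 1.56800 Nm^3
O2 needed per kg fuel = C/12 + H/4 = 0.819/12 + 0.14/4 = 0.10325000 kmol
Per kg fuel: N2 = O2*3.76*22.4 = 0.10325000*3.76*22.4 = 8.69613 Nm^3
Total per kg = 1.52880 + 1.56800 + 8.69613 = 11.79293 Nm^3
Total = 11.79293 * 2.1 = 24.77 Nm^3


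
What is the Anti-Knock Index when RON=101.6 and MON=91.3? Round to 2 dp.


AKI = (RON + MON) / 2
AKI = (101.6 + 91.3) / 2
AKI = 192.9 / 2 = 96.45


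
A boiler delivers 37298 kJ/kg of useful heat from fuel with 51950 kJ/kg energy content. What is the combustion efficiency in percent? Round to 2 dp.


Efficiency = (Q_useful / Q_fuel) * 100
Efficiency = (37298 / 51950) * 100
Efficiency = 0.7180 * 100 = 71.80%


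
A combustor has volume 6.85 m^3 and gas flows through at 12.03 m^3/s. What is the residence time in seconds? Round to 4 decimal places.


tau = V / Q_flow
tau = 6.85 / 12.03 = 0.5694 s


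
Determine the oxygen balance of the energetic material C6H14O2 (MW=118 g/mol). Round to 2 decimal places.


OB = -1600 * (2C + H/2 - O) / MW
Inner = 2*6 + 14/2 - 2 = 17.00
OB = -1600 * 17.00 / 118 = -230.51%


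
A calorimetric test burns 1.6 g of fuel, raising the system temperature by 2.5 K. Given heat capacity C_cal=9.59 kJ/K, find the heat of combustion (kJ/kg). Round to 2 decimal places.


Hc = C_cal * delta_T / m_fuel
Q_released = 9.59 * 2.5 = 23.9750 kJ
m_fuel = 1.6 g = 1.6/1000 kg = 0.001600 kg
Hc = 23.9750 / 0.001600 = 14984.38 kJ/kg


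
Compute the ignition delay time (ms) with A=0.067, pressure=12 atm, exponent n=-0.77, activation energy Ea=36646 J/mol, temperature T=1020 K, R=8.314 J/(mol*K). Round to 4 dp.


tau = A * P^n * exp(Ea/(R*T))
P^n = 12^(-0.77) = 0.14758100
Ea/(R*T) = 36646/(8.314*1020) = 4.321320
exp(Ea/(R*T)) = 75.287911
tau = 0.067 * 0.14758100 * 75.287911 = 0.7444 ms


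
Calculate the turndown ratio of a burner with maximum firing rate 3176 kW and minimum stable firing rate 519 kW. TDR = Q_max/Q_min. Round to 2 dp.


TDR = Q_max / Q_min
TDR = 3176 / 519 = 6.12


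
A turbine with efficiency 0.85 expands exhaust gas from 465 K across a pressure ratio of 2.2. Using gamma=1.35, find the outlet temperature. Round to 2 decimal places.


T_out = T_in * (1 - eta * (1 - PR^(-(gamma-1)/gamma)))
Exponent = -(1.35-1)/1.35 = -0.25925926
PR^exp = 2.2^(-0.25925926) = 0.81512413
Factor = 1 - 0.85*(1 - 0.81512413) = 0.84285551
T_out = 465 * 0.84285551 = 391.93 K


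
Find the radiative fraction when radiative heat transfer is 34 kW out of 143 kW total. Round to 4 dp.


f_rad = Q_rad / Q_total
f_rad = 34 / 143 = 0.2378


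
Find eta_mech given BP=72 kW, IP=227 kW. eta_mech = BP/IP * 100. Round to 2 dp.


eta_mech = (BP / IP) * 100
Ratio = 72 / 227 = 0.3172
eta_mech = 0.3172 * 100 = 31.72%


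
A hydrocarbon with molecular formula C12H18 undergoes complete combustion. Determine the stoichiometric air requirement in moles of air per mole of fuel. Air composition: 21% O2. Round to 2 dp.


Balanced combustion: C12H18 + 16.5 O2 -> 12 CO2 + 9 H2O
O2 needed = C + H/4 = 12 + 18/4 = 16.50 moles
Air moles = O2 / 0.21 = 16.50 / 0.21 = 78.57 moles air


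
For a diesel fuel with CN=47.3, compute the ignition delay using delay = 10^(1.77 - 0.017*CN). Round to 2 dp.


delay = 10^(1.77 - 0.017*CN)
Exponent = 1.77 - 0.017*47.3 = 0.9659
delay = 10^0.9659 = 9.24 ms


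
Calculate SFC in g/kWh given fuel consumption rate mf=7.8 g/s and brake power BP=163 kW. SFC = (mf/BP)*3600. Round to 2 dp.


SFC = (mf / BP) * 3600
Rate = 7.8 / 163 = 0.047853 g/(s*kW)
SFC = 0.047853 * 3600 = 172.27 g/kWh


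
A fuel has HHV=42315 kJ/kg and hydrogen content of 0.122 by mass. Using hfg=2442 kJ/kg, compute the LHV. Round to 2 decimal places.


LHV = HHV - hfg * 9 * H
Water correction = 2442 * 9 * 0.122 = 2681.316 kJ/kg
LHV = 42315 - 2681.316 = 39633.68 kJ/kg


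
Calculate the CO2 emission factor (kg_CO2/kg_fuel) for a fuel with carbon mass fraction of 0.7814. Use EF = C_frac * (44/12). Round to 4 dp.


EF = C_frac * (M_CO2 / M_C)
EF = 0.7814 * (44/12)
EF = 0.7814 * 3.666667 = 2.8651 kg_CO2/kg_fuel


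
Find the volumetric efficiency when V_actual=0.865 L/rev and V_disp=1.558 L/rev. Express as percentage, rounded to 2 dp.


eta_v = (V_actual / V_disp) * 100
Ratio = 0.865 / 1.558 = 0.5552
eta_v = 0.5552 * 100 = 55.52%


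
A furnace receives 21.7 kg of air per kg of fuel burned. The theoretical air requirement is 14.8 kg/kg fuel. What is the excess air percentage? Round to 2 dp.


Excess air = actual - stoichiometric = 21.7 - 14.8 = 6.90 kg/kg fuel
Excess air % = (excess / stoich) * 100 = (6.90 / 14.8) * 100 = 46.62%


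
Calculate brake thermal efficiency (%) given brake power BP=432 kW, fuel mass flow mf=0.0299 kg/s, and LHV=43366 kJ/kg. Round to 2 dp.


eta_BTE = (BP / (mf * LHV)) * 100
Denominator = 0.0299 * 43366 = 1296.6434 kW
eta_BTE = (432 / 1296.6434) * 100 = 33.32%


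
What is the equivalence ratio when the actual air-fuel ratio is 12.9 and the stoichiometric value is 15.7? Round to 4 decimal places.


phi = AFR_stoich / AFR_actual
phi = 15.7 / 12.9 = 1.2171


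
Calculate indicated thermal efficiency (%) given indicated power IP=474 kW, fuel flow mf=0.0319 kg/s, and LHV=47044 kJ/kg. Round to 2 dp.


eta_ith = (IP / (mf * LHV)) * 100
Denominator = 0.0319 * 47044 = 1500.7036 kW
eta_ith = (474 / 1500.7036) * 100 = 31.59%


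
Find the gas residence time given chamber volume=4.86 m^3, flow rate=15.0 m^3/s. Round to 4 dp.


tau = V / Q_flow
tau = 4.86 / 15.0 = 0.3240 s


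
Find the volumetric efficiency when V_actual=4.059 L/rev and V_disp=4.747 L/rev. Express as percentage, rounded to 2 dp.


eta_v = (V_actual / V_disp) * 100
Ratio = 4.059 / 4.747 = 0.8551
eta_v = 0.8551 * 100 = 85.51%


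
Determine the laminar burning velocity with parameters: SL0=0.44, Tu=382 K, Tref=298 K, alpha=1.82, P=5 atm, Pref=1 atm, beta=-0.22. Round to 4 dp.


SL = SL0 * (Tu/Tref)^alpha * (P/Pref)^beta
T ratio = 382/298 = 1.28187919
(T ratio)^alpha = 1.28187919^1.82 = 1.571382
(P/Pref)^beta = 5^(-0.22) = 0.701821
SL = 0.44 * 1.571382 * 0.701821 = 0.4852 m/s


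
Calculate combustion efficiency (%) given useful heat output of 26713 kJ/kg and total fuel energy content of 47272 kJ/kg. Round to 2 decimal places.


Efficiency = (Q_useful / Q_fuel) * 100
Efficiency = (26713 / 47272) * 100
Efficiency = 0.5651 * 100 = 56.51%


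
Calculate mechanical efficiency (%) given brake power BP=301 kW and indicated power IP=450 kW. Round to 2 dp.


eta_mech = (BP / IP) * 100
Ratio = 301 / 450 = 0.6689
eta_mech = 0.6689 * 100 = 66.89%


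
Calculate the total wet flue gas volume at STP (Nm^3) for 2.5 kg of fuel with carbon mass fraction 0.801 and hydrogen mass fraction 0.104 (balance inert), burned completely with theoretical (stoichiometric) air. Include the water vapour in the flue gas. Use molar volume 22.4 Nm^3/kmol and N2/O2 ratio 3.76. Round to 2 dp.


Per kg fuel: CO2 = (C/12 kmol)*22.4 = (0.801/12)*22.4 = 1.49520 Nm^3
Per kg fuel: H2O = (H/2 kmol)*22.4 = (0.104/2)*22.4 = 1.16480 Nm^3
O2 needed per kg fuel = C/12 + H/4 = 0.801/12 + 0.104/4 = 0.09275000 kmol
Per kg fuel: N2 = O2*3.76*22.4 = 0.09275000*3.76*22.4 = 7.81178 Nm^3
Total per kg = 1.49520 + 1.16480 + 7.81178 = 10.47178 Nm^3
Total = 10.47178 * 2.5 = 26.18 Nm^3


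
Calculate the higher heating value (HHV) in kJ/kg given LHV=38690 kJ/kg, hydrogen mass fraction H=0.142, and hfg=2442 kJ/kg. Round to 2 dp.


HHV = LHV + hfg * 9 * H
Water addition = 2442 * 9 * 0.142 = 3120.876 kJ/kg
HHV = 38690 + 3120.876 = 41810.88 kJ/kg


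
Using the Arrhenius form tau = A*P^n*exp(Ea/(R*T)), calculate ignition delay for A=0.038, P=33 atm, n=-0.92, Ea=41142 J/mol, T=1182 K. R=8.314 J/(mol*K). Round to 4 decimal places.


tau = A * P^n * exp(Ea/(R*T))
P^n = 33^(-0.92) = 0.04008364
Ea/(R*T) = 41142/(8.314*1182) = 4.186566
exp(Ea/(R*T)) = 65.796433
tau = 0.038 * 0.04008364 * 65.796433 = 0.1002 ms


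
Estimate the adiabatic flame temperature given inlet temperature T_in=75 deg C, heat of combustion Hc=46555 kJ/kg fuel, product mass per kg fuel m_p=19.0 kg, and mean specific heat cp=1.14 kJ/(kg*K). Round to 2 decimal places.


T_ad = T_in + Hc / (m_p * cp)
Denominator = 19.0 * 1.14 = 21.6600
Temperature rise = 46555 / 21.6600 = 2149.35 K
T_ad = 75 + 2149.35 = 2224.35 deg C


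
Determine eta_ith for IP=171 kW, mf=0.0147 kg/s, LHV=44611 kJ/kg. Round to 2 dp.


eta_ith = (IP / (mf * LHV)) * 100
Denominator = 0.0147 * 44611 = 655.7817 kW
eta_ith = (171 / 655.7817) * 100 = 26.08%


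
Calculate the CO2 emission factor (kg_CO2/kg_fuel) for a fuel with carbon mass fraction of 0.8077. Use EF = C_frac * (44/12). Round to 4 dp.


EF = C_frac * (M_CO2 / M_C)
EF = 0.8077 * (44/12)
EF = 0.8077 * 3.666667 = 2.9616 kg_CO2/kg_fuel


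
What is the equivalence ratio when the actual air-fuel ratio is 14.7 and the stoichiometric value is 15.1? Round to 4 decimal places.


phi = AFR_stoich / AFR_actual
phi = 15.1 / 14.7 = 1.0272


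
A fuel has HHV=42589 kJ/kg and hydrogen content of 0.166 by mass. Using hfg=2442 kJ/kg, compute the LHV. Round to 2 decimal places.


LHV = HHV - hfg * 9 * H
Water correction = 2442 * 9 * 0.166 = 3648.348 kJ/kg
LHV = 42589 - 3648.348 = 38940.65 kJ/kg


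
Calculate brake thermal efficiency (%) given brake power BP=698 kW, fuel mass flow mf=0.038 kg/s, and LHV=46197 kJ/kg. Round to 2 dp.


eta_BTE = (BP / (mf * LHV)) * 100
Denominator = 0.038 * 46197 = 1755.4860 kW
eta_BTE = (698 / 1755.4860) * 100 = 39.76%


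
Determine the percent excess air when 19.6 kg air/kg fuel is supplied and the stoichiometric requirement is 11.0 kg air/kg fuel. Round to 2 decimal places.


Excess air = actual - stoichiometric = 19.6 - 11.0 = 8.60 kg/kg fuel
Excess air % = (excess / stoich) * 100 = (8.60 / 11.0) * 100 = 78.18%


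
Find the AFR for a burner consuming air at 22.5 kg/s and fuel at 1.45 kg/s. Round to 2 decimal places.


AFR = m_air / m_fuel
AFR = 22.5 / 1.45 = 15.52


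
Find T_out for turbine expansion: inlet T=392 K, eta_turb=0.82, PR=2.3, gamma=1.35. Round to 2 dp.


T_out = T_in * (1 - eta * (1 - PR^(-(gamma-1)/gamma)))
Exponent = -(1.35-1)/1.35 = -0.25925926
PR^exp = 2.3^(-0.25925926) = 0.80578413
Factor = 1 - 0.82*(1 - 0.80578413) = 0.84074299
T_out = 392 * 0.84074299 = 329.57 K


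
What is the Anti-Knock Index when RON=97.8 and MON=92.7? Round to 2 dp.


AKI = (RON + MON) / 2
AKI = (97.8 + 92.7) / 2
AKI = 190.5 / 2 = 95.25


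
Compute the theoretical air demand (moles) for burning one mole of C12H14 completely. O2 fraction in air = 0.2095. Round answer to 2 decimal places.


Balanced combustion: C12H14 + 15.5 O2 -> 12 CO2 + 7 H2O
O2 needed = C + H/4 = 12 + 14/4 = 15.50 moles
Air moles = O2 / 0.2095 = 15.50 / 0.2095 = 73.99 moles air


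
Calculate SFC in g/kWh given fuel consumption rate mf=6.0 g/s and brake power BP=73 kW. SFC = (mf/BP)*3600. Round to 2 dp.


SFC = (mf / BP) * 3600
Rate = 6.0 / 73 = 0.082192 g/(s*kW)
SFC = 0.082192 * 3600 = 295.89 g/kWh


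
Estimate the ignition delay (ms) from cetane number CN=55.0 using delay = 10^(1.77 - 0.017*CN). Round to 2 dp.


delay = 10^(1.77 - 0.017*CN)
Exponent = 1.77 - 0.017*55.0 = 0.8350
delay = 10^0.8350 = 6.84 ms


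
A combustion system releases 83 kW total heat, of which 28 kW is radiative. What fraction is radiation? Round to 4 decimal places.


f_rad = Q_rad / Q_total
f_rad = 28 / 83 = 0.3373


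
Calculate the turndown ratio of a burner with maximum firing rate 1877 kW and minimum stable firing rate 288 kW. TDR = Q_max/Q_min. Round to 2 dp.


TDR = Q_max / Q_min
TDR = 1877 / 288 = 6.52


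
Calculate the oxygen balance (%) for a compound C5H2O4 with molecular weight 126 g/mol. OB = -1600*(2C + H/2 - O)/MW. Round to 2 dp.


OB = -1600 * (2C + H/2 - O) / MW
Inner = 2*5 + 2/2 - 4 = 7.00
OB = -1600 * 7.00 / 126 = -88.89%


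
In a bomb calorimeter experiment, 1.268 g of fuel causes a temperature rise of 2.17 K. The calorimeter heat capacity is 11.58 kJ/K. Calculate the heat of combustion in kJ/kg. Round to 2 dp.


Hc = C_cal * delta_T / m_fuel
Q_released = 11.58 * 2.17 = 25.1286 kJ
m_fuel = 1.268 g = 1.268/1000 kg = 0.001268 kg
Hc = 25.1286 / 0.001268 = 19817.51 kJ/kg


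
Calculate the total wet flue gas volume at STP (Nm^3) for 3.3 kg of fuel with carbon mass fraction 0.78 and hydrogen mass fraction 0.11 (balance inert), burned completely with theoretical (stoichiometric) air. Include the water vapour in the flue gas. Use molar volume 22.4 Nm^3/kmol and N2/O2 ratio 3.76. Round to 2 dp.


Per kg fuel: CO2 = (C/12 kmol)*22.4 = (0.78/12)*22.4 = 1.45600 Nm^3
Per kg fuel: H2O = (H/2 kmol)*22.4 = (0.11/2)*22.4 = 1.23200 Nm^3
O2 needed per kg fuel = C/12 + H/4 = 0.78/12 + 0.11/4 = 0.09250000 kmol
Per kg fuel: N2 = O2*3.76*22.4 = 0.09250000*3.76*22.4 = 7.79072 Nm^3
Total per kg = 1.45600 + 1.23200 + 7.79072 = 10.47872 Nm^3
Total = 10.47872 * 3.3 = 34.58 Nm^3


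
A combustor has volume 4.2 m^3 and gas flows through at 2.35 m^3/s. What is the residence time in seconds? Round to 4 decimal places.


tau = V / Q_flow
tau = 4.2 / 2.35 = 1.7872 s


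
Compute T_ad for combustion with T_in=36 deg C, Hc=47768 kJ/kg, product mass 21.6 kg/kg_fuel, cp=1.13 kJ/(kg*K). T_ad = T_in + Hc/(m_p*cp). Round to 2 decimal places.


T_ad = T_in + Hc / (m_p * cp)
Denominator = 21.6 * 1.13 = 24.4080
Temperature rise = 47768 / 24.4080 = 1957.06 K
T_ad = 36 + 1957.06 = 1993.06 deg C


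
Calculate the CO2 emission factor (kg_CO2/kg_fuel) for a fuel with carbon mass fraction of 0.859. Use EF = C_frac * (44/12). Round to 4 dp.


EF = C_frac * (M_CO2 / M_C)
EF = 0.859 * (44/12)
EF = 0.859 * 3.666667 = 3.1497 kg_CO2/kg_fuel


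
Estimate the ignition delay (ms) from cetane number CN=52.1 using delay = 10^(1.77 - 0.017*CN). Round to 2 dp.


delay = 10^(1.77 - 0.017*CN)
Exponent = 1.77 - 0.017*52.1 = 0.8843
delay = 10^0.8843 = 7.66 ms


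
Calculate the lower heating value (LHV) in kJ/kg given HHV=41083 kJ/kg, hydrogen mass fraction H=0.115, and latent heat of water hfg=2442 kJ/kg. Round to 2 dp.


LHV = HHV - hfg * 9 * H
Water correction = 2442 * 9 * 0.115 = 2527.470 kJ/kg
LHV = 41083 - 2527.470 = 38555.53 kJ/kg


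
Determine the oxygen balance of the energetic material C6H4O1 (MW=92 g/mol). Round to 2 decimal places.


OB = -1600 * (2C + H/2 - O) / MW
Inner = 2*6 + 4/2 - 1 = 13.00
OB = -1600 * 13.00 / 92 = -226.09%


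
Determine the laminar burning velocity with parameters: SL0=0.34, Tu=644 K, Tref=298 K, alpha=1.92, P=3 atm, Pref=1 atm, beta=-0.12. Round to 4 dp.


SL = SL0 * (Tu/Tref)^alpha * (P/Pref)^beta
T ratio = 644/298 = 2.16107383
(T ratio)^alpha = 2.16107383^1.92 = 4.391022
(P/Pref)^beta = 3^(-0.12) = 0.876487
SL = 0.34 * 4.391022 * 0.876487 = 1.3085 m/s


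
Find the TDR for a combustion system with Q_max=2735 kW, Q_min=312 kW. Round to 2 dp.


TDR = Q_max / Q_min
TDR = 2735 / 312 = 8.77


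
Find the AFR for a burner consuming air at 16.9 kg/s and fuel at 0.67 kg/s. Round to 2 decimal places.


AFR = m_air / m_fuel
AFR = 16.9 / 0.67 = 25.22


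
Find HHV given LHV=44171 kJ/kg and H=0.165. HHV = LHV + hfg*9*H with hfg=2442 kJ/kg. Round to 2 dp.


HHV = LHV + hfg * 9 * H
Water addition = 2442 * 9 * 0.165 = 3626.370 kJ/kg
HHV = 44171 + 3626.370 = 47797.37 kJ/kg


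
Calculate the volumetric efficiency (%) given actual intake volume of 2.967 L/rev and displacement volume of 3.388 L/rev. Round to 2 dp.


eta_v = (V_actual / V_disp) * 100
Ratio = 2.967 / 3.388 = 0.8757
eta_v = 0.8757 * 100 = 87.57%


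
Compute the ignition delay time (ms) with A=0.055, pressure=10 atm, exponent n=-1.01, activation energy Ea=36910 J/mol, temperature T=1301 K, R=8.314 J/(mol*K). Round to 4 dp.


tau = A * P^n * exp(Ea/(R*T))
P^n = 10^(-1.01) = 0.09772372
Ea/(R*T) = 36910/(8.314*1301) = 3.412375
exp(Ea/(R*T)) = 30.337204
tau = 0.055 * 0.09772372 * 30.337204 = 0.1631 ms


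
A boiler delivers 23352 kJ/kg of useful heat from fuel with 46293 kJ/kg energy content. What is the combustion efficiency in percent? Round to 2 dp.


Efficiency = (Q_useful / Q_fuel) * 100
Efficiency = (23352 / 46293) * 100
Efficiency = 0.5044 * 100 = 50.44%


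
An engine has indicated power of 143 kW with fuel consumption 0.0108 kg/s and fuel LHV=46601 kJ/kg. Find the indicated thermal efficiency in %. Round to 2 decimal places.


eta_ith = (IP / (mf * LHV)) * 100
Denominator = 0.0108 * 46601 = 503.2908 kW
eta_ith = (143 / 503.2908) * 100 = 28.41%


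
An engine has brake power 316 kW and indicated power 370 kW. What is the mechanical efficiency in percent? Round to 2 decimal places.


eta_mech = (BP / IP) * 100
Ratio = 316 / 370 = 0.8541
eta_mech = 0.8541 * 100 = 85.41%


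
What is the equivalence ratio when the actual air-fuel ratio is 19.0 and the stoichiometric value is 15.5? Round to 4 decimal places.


phi = AFR_stoich / AFR_actual
phi = 15.5 / 19.0 = 0.8158


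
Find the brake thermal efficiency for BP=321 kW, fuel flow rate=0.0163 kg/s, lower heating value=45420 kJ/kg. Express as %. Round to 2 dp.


eta_BTE = (BP / (mf * LHV)) * 100
Denominator = 0.0163 * 45420 = 740.3460 kW
eta_BTE = (321 / 740.3460) * 100 = 43.36%


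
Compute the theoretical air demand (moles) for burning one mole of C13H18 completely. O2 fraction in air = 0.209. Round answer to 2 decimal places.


Balanced combustion: C13H18 + 17.5 O2 -> 13 CO2 + 9 H2O
O2 needed = C + H/4 = 13 + 18/4 = 17.50 moles
Air moles = O2 / 0.209 = 17.50 / 0.209 = 83.73 moles air


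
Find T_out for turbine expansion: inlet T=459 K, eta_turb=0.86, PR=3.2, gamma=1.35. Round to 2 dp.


T_out = T_in * (1 - eta * (1 - PR^(-(gamma-1)/gamma)))
Exponent = -(1.35-1)/1.35 = -0.25925926
PR^exp = 3.2^(-0.25925926) = 0.73966521
Factor = 1 - 0.86*(1 - 0.73966521) = 0.77611208
T_out = 459 * 0.77611208 = 356.24 K


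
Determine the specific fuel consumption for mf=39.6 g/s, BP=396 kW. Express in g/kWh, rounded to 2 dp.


SFC = (mf / BP) * 3600
Rate = 39.6 / 396 = 0.100000 g/(s*kW)
SFC = 0.100000 * 3600 = 360.00 g/kWh


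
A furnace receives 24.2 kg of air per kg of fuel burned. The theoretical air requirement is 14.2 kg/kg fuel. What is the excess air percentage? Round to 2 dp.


Excess air = actual - stoichiometric = 24.2 - 14.2 = 10.00 kg/kg fuel
Excess air % = (excess / stoich) * 100 = (10.00 / 14.2) * 100 = 70.42%


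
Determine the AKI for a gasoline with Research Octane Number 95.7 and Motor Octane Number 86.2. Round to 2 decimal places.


AKI = (RON + MON) / 2
AKI = (95.7 + 86.2) / 2
AKI = 181.9 / 2 = 90.95


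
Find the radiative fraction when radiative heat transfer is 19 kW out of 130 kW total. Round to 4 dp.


f_rad = Q_rad / Q_total
f_rad = 19 / 130 = 0.1462


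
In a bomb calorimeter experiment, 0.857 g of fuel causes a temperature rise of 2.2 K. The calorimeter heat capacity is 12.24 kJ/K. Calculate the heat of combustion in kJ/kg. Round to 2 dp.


Hc = C_cal * delta_T / m_fuel
Q_released = 12.24 * 2.2 = 26.9280 kJ
m_fuel = 0.857 g = 0.857/1000 kg = 0.000857 kg
Hc = 26.9280 / 0.000857 = 31421.24 kJ/kg


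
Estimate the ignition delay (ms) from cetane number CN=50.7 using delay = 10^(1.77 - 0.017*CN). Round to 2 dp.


delay = 10^(1.77 - 0.017*CN)
Exponent = 1.77 - 0.017*50.7 = 0.9081
delay = 10^0.9081 = 8.09 ms


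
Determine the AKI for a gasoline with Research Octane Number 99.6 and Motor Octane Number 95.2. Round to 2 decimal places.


AKI = (RON + MON) / 2
AKI = (99.6 + 95.2) / 2
AKI = 194.8 / 2 = 97.40


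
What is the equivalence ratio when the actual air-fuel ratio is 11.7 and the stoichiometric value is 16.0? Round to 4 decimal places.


phi = AFR_stoich / AFR_actual
phi = 16.0 / 11.7 = 1.3675


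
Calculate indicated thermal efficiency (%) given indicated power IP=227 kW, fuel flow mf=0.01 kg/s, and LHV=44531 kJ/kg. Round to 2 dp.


eta_ith = (IP / (mf * LHV)) * 100
Denominator = 0.01 * 44531 = 445.3100 kW
eta_ith = (227 / 445.3100) * 100 = 50.98%


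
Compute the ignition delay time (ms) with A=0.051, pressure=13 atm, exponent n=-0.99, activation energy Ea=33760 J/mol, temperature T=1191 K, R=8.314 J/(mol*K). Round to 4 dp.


tau = A * P^n * exp(Ea/(R*T))
P^n = 13^(-0.99) = 0.07892164
Ea/(R*T) = 33760/(8.314*1191) = 3.409421
exp(Ea/(R*T)) = 30.247732
tau = 0.051 * 0.07892164 * 30.247732 = 0.1217 ms


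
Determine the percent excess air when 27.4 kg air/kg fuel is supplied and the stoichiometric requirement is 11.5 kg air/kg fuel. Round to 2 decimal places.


Excess air = actual - stoichiometric = 27.4 - 11.5 = 15.90 kg/kg fuel
Excess air % = (excess / stoich) * 100 = (15.90 / 11.5) * 100 = 138.26%


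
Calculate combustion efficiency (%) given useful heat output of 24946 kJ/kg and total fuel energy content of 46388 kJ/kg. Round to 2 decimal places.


Efficiency = (Q_useful / Q_fuel) * 100
Efficiency = (24946 / 46388) * 100
Efficiency = 0.5378 * 100 = 53.78%


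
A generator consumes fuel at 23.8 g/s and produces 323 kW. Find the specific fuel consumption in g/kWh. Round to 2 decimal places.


SFC = (mf / BP) * 3600
Rate = 23.8 / 323 = 0.073684 g/(s*kW)
SFC = 0.073684 * 3600 = 265.26 g/kWh


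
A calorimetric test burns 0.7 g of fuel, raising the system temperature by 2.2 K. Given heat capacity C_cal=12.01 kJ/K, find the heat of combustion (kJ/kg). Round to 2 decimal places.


Hc = C_cal * delta_T / m_fuel
Q_released = 12.01 * 2.2 = 26.4220 kJ
m_fuel = 0.7 g = 0.7/1000 kg = 0.000700 kg
Hc = 26.4220 / 0.000700 = 37745.71 kJ/kg


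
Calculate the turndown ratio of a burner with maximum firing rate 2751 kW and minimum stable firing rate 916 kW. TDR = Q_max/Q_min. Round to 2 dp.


TDR = Q_max / Q_min
TDR = 2751 / 916 = 3.00


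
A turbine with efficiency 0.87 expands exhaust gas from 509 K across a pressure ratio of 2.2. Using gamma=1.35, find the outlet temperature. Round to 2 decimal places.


T_out = T_in * (1 - eta * (1 - PR^(-(gamma-1)/gamma)))
Exponent = -(1.35-1)/1.35 = -0.25925926
PR^exp = 2.2^(-0.25925926) = 0.81512413
Factor = 1 - 0.87*(1 - 0.81512413) = 0.83915799
T_out = 509 * 0.83915799 = 427.13 K


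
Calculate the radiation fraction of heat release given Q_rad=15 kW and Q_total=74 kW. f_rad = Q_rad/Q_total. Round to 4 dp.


f_rad = Q_rad / Q_total
f_rad = 15 / 74 = 0.2027


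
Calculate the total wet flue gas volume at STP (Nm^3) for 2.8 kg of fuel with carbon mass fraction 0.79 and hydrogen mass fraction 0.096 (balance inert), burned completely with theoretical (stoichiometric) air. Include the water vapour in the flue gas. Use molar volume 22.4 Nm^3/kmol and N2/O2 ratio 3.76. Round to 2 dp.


Per kg fuel: CO2 = (C/12 kmol)*22.4 = (0.79/12)*22.4 = 1.47467 Nm^3
Per kg fuel: H2O = (H/2 kmol)*22.4 = (0.096/2)*22.4 = 1.07520 Nm^3
O2 needed per kg fuel = C/12 + H/4 = 0.79/12 + 0.096/4 = 0.08983333 kmol
Per kg fuel: N2 = O2*3.76*22.4 = 0.08983333*3.76*22.4 = 7.56612 Nm^3
Total per kg = 1.47467 + 1.07520 + 7.56612 = 10.11599 Nm^3
Total = 10.11599 * 2.8 = 28.32 Nm^3


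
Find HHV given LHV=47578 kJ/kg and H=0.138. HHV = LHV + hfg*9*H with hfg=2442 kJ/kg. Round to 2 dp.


HHV = LHV + hfg * 9 * H
Water addition = 2442 * 9 * 0.138 = 3032.964 kJ/kg
HHV = 47578 + 3032.964 = 50610.96 kJ/kg


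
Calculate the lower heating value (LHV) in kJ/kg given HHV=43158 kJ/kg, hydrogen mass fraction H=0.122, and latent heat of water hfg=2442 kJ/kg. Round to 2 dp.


LHV = HHV - hfg * 9 * H
Water correction = 2442 * 9 * 0.122 = 2681.316 kJ/kg
LHV = 43158 - 2681.316 = 40476.68 kJ/kg


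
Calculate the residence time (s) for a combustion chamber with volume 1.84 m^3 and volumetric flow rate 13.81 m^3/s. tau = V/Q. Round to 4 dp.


tau = V / Q_flow
tau = 1.84 / 13.81 = 0.1332 s


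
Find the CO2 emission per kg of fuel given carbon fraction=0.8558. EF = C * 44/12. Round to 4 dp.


EF = C_frac * (M_CO2 / M_C)
EF = 0.8558 * (44/12)
EF = 0.8558 * 3.666667 = 3.1379 kg_CO2/kg_fuel


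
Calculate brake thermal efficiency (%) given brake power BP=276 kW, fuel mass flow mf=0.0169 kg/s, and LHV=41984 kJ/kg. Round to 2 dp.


eta_BTE = (BP / (mf * LHV)) * 100
Denominator = 0.0169 * 41984 = 709.5296 kW
eta_BTE = (276 / 709.5296) * 100 = 38.90%


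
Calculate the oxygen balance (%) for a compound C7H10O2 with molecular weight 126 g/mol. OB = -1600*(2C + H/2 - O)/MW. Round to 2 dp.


OB = -1600 * (2C + H/2 - O) / MW
Inner = 2*7 + 10/2 - 2 = 17.00
OB = -1600 * 17.00 / 126 = -215.87%
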